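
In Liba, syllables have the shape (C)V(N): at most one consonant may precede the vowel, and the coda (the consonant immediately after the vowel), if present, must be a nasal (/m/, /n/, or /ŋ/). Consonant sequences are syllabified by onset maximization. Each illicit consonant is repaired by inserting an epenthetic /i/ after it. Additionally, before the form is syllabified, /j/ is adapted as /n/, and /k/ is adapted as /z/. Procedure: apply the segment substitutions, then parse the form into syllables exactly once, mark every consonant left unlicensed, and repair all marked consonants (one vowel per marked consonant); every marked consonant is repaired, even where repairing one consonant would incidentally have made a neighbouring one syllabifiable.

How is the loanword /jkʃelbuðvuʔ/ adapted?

Substitution: /j/ → /n/, /k/ → /z/, giving /nzʃelbuðvuʔ/.
Under (C)V(N), the unsyllabifiable consonants are /n/, /z/, /l/, /ð/, /ʔ/ (only a nasal (/m/, /n/, or /ŋ/) is licensed in coda position; onsets are limited to one consonant).
Each unlicensed consonant becomes the onset of a new syllable: /n/ → /ni/, /z/ → /zi/, /l/ → /li/, /ð/ → /ði/, /ʔ/ → /ʔi/.

niziʃelibuðivuʔi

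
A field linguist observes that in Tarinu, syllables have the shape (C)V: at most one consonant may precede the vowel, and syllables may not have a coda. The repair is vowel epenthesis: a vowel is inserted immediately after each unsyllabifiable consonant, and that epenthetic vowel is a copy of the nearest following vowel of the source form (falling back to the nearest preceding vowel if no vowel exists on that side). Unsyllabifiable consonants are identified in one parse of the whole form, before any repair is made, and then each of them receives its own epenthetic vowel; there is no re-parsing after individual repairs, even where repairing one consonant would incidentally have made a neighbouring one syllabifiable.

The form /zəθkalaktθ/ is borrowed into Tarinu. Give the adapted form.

The consonants /θ/, /k/, /t/, /θ/ cannot be parsed into a legal (C)V syllable (no codas are permitted; onsets are limited to one consonant).
Inserting the epenthetic vowel yields /θ/ → /θa/, /k/ → /ka/, /t/ → /ta/, /θ/ → /θa/.

zəθakalakataθa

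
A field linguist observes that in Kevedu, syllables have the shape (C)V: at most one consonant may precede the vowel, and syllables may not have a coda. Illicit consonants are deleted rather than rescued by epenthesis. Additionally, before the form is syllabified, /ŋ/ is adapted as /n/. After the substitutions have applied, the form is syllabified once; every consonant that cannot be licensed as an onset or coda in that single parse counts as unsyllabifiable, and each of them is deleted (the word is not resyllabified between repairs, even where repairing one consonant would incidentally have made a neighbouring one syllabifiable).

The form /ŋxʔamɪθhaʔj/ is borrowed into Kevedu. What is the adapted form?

Substitution: /ŋ/ → /n/, giving /nxʔamɪθhaʔj/.
Syllabifying with onset maximization leaves /n/, /x/, /θ/, /ʔ/, /j/ stranded (no codas are permitted; onsets are limited to one consonant).
Deletion applies to /n/, /x/, /θ/, /ʔ/, /j/.

ʔamɪha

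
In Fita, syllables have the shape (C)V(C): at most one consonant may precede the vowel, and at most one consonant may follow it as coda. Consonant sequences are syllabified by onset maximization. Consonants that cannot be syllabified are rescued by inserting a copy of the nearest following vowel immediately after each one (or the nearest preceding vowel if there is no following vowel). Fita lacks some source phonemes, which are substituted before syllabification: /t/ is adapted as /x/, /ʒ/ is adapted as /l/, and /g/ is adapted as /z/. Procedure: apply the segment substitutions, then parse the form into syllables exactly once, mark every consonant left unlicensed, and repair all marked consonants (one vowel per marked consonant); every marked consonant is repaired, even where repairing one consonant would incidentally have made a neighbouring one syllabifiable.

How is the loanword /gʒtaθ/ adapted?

Substitution: /g/ → /z/, /ʒ/ → /l/, /t/ → /x/, giving /zlxaθ/.
Under (C)V(C), the unsyllabifiable consonants are /z/, /l/ (at most one coda consonant is licensed; onsets are limited to one consonant).
Inserting the epenthetic vowel yields /z/ → /za/, /l/ → /la/.

zalaxaθ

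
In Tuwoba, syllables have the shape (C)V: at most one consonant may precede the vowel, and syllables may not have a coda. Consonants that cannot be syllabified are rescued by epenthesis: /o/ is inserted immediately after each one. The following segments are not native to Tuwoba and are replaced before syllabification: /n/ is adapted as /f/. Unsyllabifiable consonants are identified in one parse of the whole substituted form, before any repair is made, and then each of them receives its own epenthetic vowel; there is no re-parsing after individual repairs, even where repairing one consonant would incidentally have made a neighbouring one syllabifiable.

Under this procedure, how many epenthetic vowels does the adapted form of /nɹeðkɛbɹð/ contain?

5

After substitution the input is /fɹeðkɛbɹð/.
The unsyllabifiable consonants are /f/, /ð/, /b/, /ɹ/, /ð/; each receives one epenthetic vowel.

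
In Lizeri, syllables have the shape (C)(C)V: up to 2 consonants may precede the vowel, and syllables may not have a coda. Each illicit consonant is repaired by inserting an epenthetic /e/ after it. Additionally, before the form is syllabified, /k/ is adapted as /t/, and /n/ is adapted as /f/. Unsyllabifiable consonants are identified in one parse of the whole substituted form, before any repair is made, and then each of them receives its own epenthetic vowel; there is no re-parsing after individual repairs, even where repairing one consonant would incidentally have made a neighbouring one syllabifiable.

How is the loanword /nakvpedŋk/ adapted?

fatevpedeŋete

Substitution: /n/ → /f/, /k/ → /t/, giving /fatvpedŋt/.
The consonants /t/, /d/, /ŋ/, /t/ cannot be parsed into a legal (C)(C)V syllable (no codas are permitted; onsets may contain at most 2 consonants).
Epenthesis after each stranded consonant: /t/ → /te/, /d/ → /de/, /ŋ/ → /ŋe/, /t/ → /te/.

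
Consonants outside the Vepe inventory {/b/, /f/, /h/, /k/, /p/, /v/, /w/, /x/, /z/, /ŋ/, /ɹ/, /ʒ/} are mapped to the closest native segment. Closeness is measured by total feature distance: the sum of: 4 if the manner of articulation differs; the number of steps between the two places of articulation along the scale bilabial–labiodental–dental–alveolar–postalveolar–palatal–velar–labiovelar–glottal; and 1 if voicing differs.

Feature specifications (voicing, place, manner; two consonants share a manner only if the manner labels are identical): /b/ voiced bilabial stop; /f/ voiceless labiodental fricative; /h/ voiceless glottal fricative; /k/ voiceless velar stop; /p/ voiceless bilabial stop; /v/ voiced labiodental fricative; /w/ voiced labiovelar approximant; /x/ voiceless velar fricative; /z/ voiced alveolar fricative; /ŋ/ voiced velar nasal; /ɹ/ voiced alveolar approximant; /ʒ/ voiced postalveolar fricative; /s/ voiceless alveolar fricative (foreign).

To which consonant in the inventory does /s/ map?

z

/z/ is closest: same manner (fricative), place distance 0 (alveolar→alveolar), voicing differs (+1); total 1. Next closest is /f/ at distance 2.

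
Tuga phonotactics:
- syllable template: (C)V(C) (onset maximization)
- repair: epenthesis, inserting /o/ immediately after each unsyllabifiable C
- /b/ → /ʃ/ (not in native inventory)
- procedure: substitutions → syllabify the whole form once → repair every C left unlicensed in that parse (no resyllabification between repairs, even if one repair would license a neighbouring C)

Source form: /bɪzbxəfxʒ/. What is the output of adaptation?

Substitution: /b/ → /ʃ/, giving /ʃɪzʃxəfxʒ/.
The consonants /ʃ/, /x/, /ʒ/ cannot be parsed into a legal (C)V(C) syllable (at most one coda consonant is licensed; onsets are limited to one consonant).
Epenthesis after each stranded consonant: /ʃ/ → /ʃo/, /x/ → /xo/, /ʒ/ → /ʒo/.

ʃɪzʃoxəfxoʒo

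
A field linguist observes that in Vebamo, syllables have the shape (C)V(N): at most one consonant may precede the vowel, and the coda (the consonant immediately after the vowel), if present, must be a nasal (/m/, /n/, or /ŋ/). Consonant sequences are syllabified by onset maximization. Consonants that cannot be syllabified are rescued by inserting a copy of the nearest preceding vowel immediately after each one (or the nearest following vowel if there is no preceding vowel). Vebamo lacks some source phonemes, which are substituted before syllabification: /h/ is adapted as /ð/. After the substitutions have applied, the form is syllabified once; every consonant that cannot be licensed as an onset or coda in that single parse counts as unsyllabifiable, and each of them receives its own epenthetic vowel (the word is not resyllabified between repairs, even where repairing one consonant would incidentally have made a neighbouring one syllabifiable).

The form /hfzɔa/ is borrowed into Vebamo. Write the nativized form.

Substitution: /h/ → /ð/, giving /ðfzɔa/.
The consonants /ð/, /f/ cannot be parsed into a legal (C)V(N) syllable (only a nasal (/m/, /n/, or /ŋ/) is licensed in coda position; onsets are limited to one consonant).
Epenthesis after each stranded consonant: /ð/ → /ðɔ/, /f/ → /fɔ/.

ðɔfɔzɔa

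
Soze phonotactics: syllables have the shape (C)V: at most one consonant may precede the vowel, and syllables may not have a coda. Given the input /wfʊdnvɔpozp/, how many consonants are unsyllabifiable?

Under (C)V, the unsyllabifiable consonants are /w/, /d/, /n/, /z/, /p/ (no codas are permitted; onsets are limited to one consonant).

5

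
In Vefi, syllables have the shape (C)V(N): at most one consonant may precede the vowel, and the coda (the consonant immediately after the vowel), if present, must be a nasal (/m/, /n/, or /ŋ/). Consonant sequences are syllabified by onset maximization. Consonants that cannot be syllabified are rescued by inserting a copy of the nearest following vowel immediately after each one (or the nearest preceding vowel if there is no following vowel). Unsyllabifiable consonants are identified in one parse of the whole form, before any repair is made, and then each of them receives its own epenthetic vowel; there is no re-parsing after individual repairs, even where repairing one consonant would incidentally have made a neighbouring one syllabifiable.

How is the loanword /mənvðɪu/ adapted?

The consonants /v/ cannot be parsed into a legal (C)V(N) syllable (only a nasal (/m/, /n/, or /ŋ/) is licensed in coda position; onsets are limited to one consonant).
Each unlicensed consonant becomes the onset of a new syllable: /v/ → /vɪ/.

mənvɪðɪu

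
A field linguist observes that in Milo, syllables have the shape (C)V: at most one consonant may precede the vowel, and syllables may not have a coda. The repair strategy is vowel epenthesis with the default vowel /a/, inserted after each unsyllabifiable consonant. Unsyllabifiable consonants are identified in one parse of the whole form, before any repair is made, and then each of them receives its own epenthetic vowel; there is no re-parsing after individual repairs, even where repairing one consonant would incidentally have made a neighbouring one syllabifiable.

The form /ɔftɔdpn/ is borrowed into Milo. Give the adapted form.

ɔfatɔdapana

Syllabifying with onset maximization leaves /f/, /d/, /p/, /n/ stranded (no codas are permitted; onsets are limited to one consonant).
Epenthesis after each stranded consonant: /f/ → /fa/, /d/ → /da/, /p/ → /pa/, /n/ → /na/.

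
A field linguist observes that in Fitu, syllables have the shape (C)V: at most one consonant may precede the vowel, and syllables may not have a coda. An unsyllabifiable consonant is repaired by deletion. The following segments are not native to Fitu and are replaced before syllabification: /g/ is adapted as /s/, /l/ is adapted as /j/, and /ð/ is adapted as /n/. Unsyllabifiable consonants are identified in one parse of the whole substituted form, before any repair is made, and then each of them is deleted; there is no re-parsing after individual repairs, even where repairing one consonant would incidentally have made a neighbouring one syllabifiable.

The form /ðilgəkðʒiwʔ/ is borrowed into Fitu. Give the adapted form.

Substitution: /ð/ → /n/, /l/ → /j/, /g/ → /s/, giving /nijsəknʒiwʔ/.
Under (C)V, the unsyllabifiable consonants are /j/, /k/, /n/, /w/, /ʔ/ (no codas are permitted; onsets are limited to one consonant).
Deleting the stranded consonants removes /j/, /k/, /n/, /w/, /ʔ/.

nisəʒi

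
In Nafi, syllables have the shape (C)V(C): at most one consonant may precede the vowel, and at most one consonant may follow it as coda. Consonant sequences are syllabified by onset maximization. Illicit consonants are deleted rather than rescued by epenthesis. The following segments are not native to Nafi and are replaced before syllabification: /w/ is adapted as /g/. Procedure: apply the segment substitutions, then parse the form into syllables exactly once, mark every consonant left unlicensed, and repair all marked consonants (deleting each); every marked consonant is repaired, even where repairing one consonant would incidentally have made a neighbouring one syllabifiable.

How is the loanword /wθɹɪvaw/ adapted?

Substitution: /w/ → /g/, giving /gθɹɪvag/.
The consonants /g/, /θ/ cannot be parsed into a legal (C)V(C) syllable (at most one coda consonant is licensed; onsets are limited to one consonant).
Deleting the stranded consonants removes /g/, /θ/.

ɹɪvag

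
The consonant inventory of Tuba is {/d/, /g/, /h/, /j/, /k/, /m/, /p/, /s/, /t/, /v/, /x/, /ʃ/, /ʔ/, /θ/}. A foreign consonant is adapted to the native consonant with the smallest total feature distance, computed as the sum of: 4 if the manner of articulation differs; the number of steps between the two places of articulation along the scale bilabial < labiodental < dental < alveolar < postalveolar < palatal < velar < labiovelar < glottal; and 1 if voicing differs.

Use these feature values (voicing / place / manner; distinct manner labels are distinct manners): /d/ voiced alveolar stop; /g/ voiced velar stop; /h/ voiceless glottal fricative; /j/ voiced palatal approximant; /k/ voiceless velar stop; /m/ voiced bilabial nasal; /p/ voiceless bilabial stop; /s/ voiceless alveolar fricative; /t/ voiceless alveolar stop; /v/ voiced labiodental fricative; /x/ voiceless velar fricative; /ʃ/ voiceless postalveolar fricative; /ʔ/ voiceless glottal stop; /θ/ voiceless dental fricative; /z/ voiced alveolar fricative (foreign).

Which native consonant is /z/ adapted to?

/s/ is closest: same manner (fricative), place distance 0 (alveolar→alveolar), voicing differs (+1); total 1. Next closest is /v/ at distance 2.

s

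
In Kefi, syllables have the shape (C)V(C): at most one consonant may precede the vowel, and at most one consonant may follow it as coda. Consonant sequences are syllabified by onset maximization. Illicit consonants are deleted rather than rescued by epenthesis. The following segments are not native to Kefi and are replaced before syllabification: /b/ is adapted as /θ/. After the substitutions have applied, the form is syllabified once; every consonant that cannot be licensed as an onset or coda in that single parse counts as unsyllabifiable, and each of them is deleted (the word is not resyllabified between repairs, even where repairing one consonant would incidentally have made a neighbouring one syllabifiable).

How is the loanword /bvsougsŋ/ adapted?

soug

Substitution: /b/ → /θ/, giving /θvsougsŋ/.
The consonants /θ/, /v/, /s/, /ŋ/ cannot be parsed into a legal (C)V(C) syllable (at most one coda consonant is licensed; onsets are limited to one consonant).
Each unlicensed consonant is deleted: /θ/, /v/, /s/, /ŋ/.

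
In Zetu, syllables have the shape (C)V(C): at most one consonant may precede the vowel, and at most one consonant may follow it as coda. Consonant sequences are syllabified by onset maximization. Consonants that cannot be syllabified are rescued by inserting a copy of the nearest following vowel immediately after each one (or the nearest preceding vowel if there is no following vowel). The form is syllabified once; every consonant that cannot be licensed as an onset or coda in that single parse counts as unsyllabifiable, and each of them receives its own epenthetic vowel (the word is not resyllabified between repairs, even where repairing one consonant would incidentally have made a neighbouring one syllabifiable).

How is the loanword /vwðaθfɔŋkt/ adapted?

Syllabifying with onset maximization leaves /v/, /w/, /k/, /t/ stranded (at most one coda consonant is licensed; onsets are limited to one consonant).
Each unlicensed consonant becomes the onset of a new syllable: /v/ → /va/, /w/ → /wa/, /k/ → /kɔ/, /t/ → /tɔ/.

vawaðaθfɔŋkɔtɔ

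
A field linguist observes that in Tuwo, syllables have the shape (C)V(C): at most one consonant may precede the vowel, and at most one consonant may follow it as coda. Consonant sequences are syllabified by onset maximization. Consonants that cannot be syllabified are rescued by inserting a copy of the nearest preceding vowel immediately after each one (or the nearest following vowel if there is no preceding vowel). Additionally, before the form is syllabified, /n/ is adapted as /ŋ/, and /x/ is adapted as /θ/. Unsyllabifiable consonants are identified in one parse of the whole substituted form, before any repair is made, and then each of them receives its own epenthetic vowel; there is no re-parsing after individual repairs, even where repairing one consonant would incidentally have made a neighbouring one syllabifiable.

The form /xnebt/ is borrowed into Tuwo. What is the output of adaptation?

θeŋebte

Substitution: /x/ → /θ/, /n/ → /ŋ/, giving /θŋebt/.
Under (C)V(C), the unsyllabifiable consonants are /θ/, /t/ (at most one coda consonant is licensed; onsets are limited to one consonant).
Epenthesis after each stranded consonant: /θ/ → /θe/, /t/ → /te/.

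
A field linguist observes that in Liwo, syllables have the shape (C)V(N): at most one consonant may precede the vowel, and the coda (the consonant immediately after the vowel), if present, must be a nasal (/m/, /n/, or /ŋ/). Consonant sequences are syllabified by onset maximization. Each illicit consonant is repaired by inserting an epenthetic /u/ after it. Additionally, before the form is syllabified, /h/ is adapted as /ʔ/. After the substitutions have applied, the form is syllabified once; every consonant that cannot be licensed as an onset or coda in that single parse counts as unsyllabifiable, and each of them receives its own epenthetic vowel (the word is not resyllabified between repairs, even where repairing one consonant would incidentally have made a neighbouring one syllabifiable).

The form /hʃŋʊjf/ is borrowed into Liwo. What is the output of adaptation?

Substitution: /h/ → /ʔ/, giving /ʔʃŋʊjf/.
The consonants /ʔ/, /ʃ/, /j/, /f/ cannot be parsed into a legal (C)V(N) syllable (only a nasal (/m/, /n/, or /ŋ/) is licensed in coda position; onsets are limited to one consonant).
Inserting the epenthetic vowel yields /ʔ/ → /ʔu/, /ʃ/ → /ʃu/, /j/ → /ju/, /f/ → /fu/.

ʔuʃuŋʊjufu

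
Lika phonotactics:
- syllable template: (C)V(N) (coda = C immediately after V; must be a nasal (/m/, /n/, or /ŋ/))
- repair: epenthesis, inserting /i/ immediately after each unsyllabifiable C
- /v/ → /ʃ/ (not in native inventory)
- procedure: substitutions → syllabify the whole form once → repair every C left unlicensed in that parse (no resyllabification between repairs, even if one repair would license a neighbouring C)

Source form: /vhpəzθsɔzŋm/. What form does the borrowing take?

Substitution: /v/ → /ʃ/, giving /ʃhpəzθsɔzŋm/.
Under (C)V(N), the unsyllabifiable consonants are /ʃ/, /h/, /z/, /θ/, /z/, /ŋ/, /m/ (only a nasal (/m/, /n/, or /ŋ/) is licensed in coda position; onsets are limited to one consonant).
Inserting the epenthetic vowel yields /ʃ/ → /ʃi/, /h/ → /hi/, /z/ → /zi/, /θ/ → /θi/, /z/ → /zi/, /ŋ/ → /ŋi/, /m/ → /mi/.

ʃihipəziθisɔziŋimi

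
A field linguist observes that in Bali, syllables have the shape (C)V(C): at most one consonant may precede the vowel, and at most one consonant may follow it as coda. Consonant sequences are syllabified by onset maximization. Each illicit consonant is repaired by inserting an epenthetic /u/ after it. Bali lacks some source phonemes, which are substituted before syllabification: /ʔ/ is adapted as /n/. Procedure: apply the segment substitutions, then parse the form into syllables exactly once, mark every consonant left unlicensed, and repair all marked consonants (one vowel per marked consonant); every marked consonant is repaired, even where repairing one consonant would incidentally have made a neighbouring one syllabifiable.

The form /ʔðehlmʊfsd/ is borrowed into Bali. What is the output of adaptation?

nuðehlumʊfsudu

Substitution: /ʔ/ → /n/, giving /nðehlmʊfsd/.
Under (C)V(C), the unsyllabifiable consonants are /n/, /l/, /s/, /d/ (at most one coda consonant is licensed; onsets are limited to one consonant).
Inserting the epenthetic vowel yields /n/ → /nu/, /l/ → /lu/, /s/ → /su/, /d/ → /du/.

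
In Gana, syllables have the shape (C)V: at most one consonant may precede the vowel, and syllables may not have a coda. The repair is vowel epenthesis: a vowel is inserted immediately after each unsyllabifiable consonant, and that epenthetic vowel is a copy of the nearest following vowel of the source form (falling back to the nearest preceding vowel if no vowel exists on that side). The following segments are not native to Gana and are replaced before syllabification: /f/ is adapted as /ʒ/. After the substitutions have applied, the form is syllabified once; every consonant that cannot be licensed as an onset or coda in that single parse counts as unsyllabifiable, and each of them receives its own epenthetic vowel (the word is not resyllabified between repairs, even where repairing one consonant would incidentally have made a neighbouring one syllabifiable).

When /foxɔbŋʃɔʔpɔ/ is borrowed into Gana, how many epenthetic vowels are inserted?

3

After substitution the input is /ʒoxɔbŋʃɔʔpɔ/.
The unsyllabifiable consonants are /b/, /ŋ/, /ʔ/; each receives one epenthetic vowel.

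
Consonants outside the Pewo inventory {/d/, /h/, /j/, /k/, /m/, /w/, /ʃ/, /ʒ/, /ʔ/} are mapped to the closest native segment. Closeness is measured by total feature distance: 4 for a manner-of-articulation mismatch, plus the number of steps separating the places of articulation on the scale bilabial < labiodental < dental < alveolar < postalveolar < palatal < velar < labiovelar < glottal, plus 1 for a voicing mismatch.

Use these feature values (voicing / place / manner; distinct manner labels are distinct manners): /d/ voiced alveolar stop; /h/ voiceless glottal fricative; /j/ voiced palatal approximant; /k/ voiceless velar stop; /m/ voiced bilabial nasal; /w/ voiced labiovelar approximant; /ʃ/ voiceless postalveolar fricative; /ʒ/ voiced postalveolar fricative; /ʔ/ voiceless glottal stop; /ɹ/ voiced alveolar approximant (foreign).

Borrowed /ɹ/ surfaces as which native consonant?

/j/ is closest: same manner (approximant), place distance 2 (alveolar→palatal), same voicing; total 2. Next closest is /d/ at distance 4.

j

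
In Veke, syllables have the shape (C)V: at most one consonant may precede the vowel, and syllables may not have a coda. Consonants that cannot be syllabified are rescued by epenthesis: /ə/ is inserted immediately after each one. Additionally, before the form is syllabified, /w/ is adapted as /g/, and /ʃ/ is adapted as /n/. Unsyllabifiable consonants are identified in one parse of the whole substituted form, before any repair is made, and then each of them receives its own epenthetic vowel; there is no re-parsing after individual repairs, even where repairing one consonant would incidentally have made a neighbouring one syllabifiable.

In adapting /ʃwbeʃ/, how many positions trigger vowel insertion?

After substitution the input is /ngben/.
The unsyllabifiable consonants are /n/, /g/, /n/; each receives one epenthetic vowel.

3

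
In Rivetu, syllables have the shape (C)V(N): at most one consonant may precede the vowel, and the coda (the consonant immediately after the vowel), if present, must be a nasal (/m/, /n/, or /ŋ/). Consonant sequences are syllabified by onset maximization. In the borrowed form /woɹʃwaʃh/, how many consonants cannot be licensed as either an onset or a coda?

4

Syllabifying with onset maximization leaves /ɹ/, /ʃ/, /ʃ/, /h/ stranded (only a nasal (/m/, /n/, or /ŋ/) is licensed in coda position; onsets are limited to one consonant).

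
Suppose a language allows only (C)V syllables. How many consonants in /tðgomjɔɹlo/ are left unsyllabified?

Under (C)V, the unsyllabifiable consonants are /t/, /ð/, /m/, /ɹ/ (no codas are permitted; onsets are limited to one consonant).

4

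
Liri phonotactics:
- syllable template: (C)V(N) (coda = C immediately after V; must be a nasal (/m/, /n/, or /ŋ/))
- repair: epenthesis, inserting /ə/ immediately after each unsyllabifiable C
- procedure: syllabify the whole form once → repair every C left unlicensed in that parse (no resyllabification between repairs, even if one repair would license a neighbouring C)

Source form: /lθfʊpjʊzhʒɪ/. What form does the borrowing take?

ləθəfʊpəjʊzəhəʒɪ

Under (C)V(N), the unsyllabifiable consonants are /l/, /θ/, /p/, /z/, /h/ (only a nasal (/m/, /n/, or /ŋ/) is licensed in coda position; onsets are limited to one consonant).
Each unlicensed consonant becomes the onset of a new syllable: /l/ → /lə/, /θ/ → /θə/, /p/ → /pə/, /z/ → /zə/, /h/ → /hə/.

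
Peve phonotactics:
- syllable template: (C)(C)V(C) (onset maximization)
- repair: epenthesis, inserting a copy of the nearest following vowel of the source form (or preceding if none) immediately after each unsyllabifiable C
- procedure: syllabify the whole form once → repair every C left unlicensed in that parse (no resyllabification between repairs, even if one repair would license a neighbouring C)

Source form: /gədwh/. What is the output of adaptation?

The consonants /w/, /h/ cannot be parsed into a legal (C)(C)V(C) syllable (at most one coda consonant is licensed; onsets may contain at most 2 consonants).
Epenthesis after each stranded consonant: /w/ → /wə/, /h/ → /hə/.

gədwəhə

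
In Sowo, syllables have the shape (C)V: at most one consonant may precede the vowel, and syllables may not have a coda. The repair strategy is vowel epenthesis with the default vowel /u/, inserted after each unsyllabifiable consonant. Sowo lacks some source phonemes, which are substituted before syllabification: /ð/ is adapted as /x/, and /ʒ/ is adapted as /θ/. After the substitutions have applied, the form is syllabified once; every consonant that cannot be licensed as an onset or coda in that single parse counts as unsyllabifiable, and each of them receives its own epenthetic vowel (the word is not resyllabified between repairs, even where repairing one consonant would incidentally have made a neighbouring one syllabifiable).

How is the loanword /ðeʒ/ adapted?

Substitution: /ð/ → /x/, /ʒ/ → /θ/, giving /xeθ/.
Under (C)V, the unsyllabifiable consonants are /θ/ (no codas are permitted; onsets are limited to one consonant).
Inserting the epenthetic vowel yields /θ/ → /θu/.

xeθu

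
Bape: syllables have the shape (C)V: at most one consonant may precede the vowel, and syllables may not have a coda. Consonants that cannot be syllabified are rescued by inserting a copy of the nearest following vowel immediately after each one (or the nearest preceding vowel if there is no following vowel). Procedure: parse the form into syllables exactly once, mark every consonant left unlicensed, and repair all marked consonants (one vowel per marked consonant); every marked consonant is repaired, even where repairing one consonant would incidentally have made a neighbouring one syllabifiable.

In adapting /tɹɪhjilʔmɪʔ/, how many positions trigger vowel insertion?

5

The unsyllabifiable consonants are /t/, /h/, /l/, /ʔ/, /ʔ/; each receives one epenthetic vowel.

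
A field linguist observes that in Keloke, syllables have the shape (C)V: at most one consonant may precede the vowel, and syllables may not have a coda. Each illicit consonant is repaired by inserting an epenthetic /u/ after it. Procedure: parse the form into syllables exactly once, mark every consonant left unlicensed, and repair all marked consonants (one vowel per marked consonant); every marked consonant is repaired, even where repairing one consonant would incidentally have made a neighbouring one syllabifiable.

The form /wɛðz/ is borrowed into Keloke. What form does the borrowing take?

wɛðuzu

The consonants /ð/, /z/ cannot be parsed into a legal (C)V syllable (no codas are permitted; onsets are limited to one consonant).
Epenthesis after each stranded consonant: /ð/ → /ðu/, /z/ → /zu/.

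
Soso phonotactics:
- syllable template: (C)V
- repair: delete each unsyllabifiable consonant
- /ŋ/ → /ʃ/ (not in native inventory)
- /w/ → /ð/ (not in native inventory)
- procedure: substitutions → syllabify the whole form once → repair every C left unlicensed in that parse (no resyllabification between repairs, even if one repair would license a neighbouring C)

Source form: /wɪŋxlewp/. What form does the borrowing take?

Substitution: /w/ → /ð/, /ŋ/ → /ʃ/, giving /ðɪʃxleðp/.
Syllabifying with onset maximization leaves /ʃ/, /x/, /ð/, /p/ stranded (no codas are permitted; onsets are limited to one consonant).
Deleting the stranded consonants removes /ʃ/, /x/, /ð/, /p/.

ðɪle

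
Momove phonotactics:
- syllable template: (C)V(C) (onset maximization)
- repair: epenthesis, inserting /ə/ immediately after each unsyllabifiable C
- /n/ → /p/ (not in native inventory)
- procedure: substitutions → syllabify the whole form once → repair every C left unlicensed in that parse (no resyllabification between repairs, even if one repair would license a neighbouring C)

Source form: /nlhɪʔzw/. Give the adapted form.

Substitution: /n/ → /p/, giving /plhɪʔzw/.
Syllabifying with onset maximization leaves /p/, /l/, /z/, /w/ stranded (at most one coda consonant is licensed; onsets are limited to one consonant).
Inserting the epenthetic vowel yields /p/ → /pə/, /l/ → /lə/, /z/ → /zə/, /w/ → /wə/.

pələhɪʔzəwə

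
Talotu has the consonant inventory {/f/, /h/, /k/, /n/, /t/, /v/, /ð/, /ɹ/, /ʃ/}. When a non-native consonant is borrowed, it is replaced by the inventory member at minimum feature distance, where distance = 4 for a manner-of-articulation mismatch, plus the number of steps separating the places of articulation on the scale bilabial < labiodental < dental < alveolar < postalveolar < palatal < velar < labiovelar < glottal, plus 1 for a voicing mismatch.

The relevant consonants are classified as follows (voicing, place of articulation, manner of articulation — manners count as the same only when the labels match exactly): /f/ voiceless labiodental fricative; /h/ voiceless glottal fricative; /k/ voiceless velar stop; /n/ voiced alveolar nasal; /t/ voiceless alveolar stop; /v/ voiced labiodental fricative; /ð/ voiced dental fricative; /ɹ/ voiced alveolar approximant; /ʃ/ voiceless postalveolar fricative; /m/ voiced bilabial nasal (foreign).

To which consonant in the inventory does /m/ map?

/n/ is closest: same manner (nasal), place distance 3 (bilabial→alveolar), same voicing; total 3. Next closest is /v/ at distance 5.

n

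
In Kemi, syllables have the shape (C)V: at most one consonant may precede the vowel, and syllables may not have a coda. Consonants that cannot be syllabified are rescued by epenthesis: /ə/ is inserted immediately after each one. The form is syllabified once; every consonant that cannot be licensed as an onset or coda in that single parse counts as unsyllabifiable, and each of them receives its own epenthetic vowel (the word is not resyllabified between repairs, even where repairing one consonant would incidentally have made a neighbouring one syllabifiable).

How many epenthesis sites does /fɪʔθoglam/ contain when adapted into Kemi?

3

The unsyllabifiable consonants are /ʔ/, /g/, /m/; each receives one epenthetic vowel.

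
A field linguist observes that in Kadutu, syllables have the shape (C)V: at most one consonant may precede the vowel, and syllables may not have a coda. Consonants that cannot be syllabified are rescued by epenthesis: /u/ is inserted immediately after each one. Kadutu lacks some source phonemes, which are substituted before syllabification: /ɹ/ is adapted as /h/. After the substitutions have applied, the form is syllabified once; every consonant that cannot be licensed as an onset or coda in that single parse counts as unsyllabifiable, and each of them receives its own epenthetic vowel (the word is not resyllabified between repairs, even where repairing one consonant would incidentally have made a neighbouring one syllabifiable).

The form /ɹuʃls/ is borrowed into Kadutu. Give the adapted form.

huʃulusu

Substitution: /ɹ/ → /h/, giving /huʃls/.
The consonants /ʃ/, /l/, /s/ cannot be parsed into a legal (C)V syllable (no codas are permitted; onsets are limited to one consonant).
Inserting the epenthetic vowel yields /ʃ/ → /ʃu/, /l/ → /lu/, /s/ → /su/.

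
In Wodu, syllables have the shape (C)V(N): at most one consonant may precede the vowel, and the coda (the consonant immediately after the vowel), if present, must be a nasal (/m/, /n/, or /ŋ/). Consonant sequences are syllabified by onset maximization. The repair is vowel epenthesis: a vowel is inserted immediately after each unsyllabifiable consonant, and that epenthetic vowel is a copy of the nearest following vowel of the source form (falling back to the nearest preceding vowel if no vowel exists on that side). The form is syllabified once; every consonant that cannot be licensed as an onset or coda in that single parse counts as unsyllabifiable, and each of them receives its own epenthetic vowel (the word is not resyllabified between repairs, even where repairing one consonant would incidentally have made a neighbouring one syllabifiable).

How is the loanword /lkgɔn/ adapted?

lɔkɔgɔn

Under (C)V(N), the unsyllabifiable consonants are /l/, /k/ (only a nasal (/m/, /n/, or /ŋ/) is licensed in coda position; onsets are limited to one consonant).
Inserting the epenthetic vowel yields /l/ → /lɔ/, /k/ → /kɔ/.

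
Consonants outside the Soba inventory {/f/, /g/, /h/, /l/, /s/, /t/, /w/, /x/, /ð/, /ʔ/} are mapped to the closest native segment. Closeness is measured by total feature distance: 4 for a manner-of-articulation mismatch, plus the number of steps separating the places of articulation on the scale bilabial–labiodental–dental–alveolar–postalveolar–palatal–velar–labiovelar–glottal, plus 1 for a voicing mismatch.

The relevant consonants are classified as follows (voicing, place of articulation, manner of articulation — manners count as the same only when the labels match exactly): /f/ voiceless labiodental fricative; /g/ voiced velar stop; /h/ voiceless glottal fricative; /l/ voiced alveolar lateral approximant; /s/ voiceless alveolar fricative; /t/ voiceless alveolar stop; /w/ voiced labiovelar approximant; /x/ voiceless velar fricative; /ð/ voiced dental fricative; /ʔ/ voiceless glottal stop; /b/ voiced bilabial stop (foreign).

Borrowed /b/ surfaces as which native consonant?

/t/ is closest: same manner (stop), place distance 3 (bilabial→alveolar), voicing differs (+1); total 4. Next closest is /f/ at distance 6.

t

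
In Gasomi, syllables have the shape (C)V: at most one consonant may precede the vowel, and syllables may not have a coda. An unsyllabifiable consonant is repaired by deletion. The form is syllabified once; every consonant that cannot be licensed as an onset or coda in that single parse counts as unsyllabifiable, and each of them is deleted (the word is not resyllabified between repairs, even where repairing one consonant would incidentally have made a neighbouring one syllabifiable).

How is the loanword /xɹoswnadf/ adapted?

ɹona

Syllabifying with onset maximization leaves /x/, /s/, /w/, /d/, /f/ stranded (no codas are permitted; onsets are limited to one consonant).
Deleting the stranded consonants removes /x/, /s/, /w/, /d/, /f/.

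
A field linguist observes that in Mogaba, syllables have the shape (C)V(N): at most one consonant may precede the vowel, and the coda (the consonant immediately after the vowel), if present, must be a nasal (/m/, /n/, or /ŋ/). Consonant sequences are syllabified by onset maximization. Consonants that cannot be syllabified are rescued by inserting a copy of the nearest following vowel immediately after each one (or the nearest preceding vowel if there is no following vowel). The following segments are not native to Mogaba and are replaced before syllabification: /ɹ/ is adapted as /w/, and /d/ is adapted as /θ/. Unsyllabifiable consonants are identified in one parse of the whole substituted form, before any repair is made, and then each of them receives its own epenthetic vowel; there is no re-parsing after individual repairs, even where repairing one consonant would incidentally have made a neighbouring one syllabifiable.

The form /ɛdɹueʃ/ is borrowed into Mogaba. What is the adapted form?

ɛθuwueʃe

Substitution: /d/ → /θ/, /ɹ/ → /w/, giving /ɛθwueʃ/.
Syllabifying with onset maximization leaves /θ/, /ʃ/ stranded (only a nasal (/m/, /n/, or /ŋ/) is licensed in coda position; onsets are limited to one consonant).
Epenthesis after each stranded consonant: /θ/ → /θu/, /ʃ/ → /ʃe/.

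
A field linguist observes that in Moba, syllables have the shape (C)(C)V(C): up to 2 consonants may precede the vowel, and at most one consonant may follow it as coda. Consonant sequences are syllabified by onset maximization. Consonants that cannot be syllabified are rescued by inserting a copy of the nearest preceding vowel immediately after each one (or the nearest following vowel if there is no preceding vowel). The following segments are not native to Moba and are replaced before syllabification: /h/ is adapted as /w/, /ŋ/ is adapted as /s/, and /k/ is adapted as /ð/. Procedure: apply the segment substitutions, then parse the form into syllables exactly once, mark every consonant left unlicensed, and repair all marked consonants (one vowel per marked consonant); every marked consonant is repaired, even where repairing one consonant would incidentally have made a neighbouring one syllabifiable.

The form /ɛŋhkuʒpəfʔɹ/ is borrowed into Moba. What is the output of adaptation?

Substitution: /ŋ/ → /s/, /h/ → /w/, /k/ → /ð/, giving /ɛswðuʒpəfʔɹ/.
The consonants /ʔ/, /ɹ/ cannot be parsed into a legal (C)(C)V(C) syllable (at most one coda consonant is licensed; onsets may contain at most 2 consonants).
Each unlicensed consonant becomes the onset of a new syllable: /ʔ/ → /ʔə/, /ɹ/ → /ɹə/.

ɛswðuʒpəfʔəɹə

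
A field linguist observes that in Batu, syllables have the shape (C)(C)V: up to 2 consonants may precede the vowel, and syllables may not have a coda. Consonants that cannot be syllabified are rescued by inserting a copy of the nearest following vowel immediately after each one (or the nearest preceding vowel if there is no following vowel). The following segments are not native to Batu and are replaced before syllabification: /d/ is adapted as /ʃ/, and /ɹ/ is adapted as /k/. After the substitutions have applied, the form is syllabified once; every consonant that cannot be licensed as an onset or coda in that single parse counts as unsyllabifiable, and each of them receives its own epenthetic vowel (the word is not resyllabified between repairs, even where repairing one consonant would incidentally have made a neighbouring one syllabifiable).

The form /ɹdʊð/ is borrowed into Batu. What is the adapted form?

Substitution: /ɹ/ → /k/, /d/ → /ʃ/, giving /kʃʊð/.
The consonants /ð/ cannot be parsed into a legal (C)(C)V syllable (no codas are permitted; onsets may contain at most 2 consonants).
Each unlicensed consonant becomes the onset of a new syllable: /ð/ → /ðʊ/.

kʃʊðʊ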